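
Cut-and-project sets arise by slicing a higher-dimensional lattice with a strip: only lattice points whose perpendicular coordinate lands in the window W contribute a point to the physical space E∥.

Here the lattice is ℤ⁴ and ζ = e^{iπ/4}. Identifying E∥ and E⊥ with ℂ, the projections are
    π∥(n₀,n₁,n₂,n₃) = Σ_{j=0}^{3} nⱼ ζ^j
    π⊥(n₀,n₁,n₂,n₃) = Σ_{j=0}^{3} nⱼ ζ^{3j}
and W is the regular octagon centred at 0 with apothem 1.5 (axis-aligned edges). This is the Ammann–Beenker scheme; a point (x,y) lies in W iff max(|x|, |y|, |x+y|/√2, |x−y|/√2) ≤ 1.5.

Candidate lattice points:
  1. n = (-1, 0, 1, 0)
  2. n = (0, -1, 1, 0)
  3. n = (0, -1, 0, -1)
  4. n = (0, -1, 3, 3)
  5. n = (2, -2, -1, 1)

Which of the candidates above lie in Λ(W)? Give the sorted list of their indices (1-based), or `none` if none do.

1, 3

Internal map: ζ^{3j} for j=0..3 gives (1,0), (−√2/2,√2/2), (0,−1), (√2/2,√2/2).
candidate 1: n = (-1, 0, 1, 0) → π⊥ ≈ (-1.000000, -1.000000); max(|x|,|y|,|x±y|/√2) = 1.414214 ≤ 1.5 ⇒ ∈ W
candidate 2: n = (0, -1, 1, 0) → π⊥ ≈ (+0.707107, -1.707107); max(|x|,|y|,|x±y|/√2) = 1.707107 > 1.5 ⇒ ∉ W
candidate 3: n = (0, -1, 0, -1) → π⊥ ≈ (+0.000000, -1.414214); max(|x|,|y|,|x±y|/√2) = 1.414214 ≤ 1.5 ⇒ ∈ W
candidate 4: n = (0, -1, 3, 3) → π⊥ ≈ (+2.828427, -1.585786); max(|x|,|y|,|x±y|/√2) = 3.121320 > 1.5 ⇒ ∉ W
candidate 5: n = (2, -2, -1, 1) → π⊥ ≈ (+4.121320, +0.292893); max(|x|,|y|,|x±y|/√2) = 4.121320 > 1.5 ⇒ ∉ W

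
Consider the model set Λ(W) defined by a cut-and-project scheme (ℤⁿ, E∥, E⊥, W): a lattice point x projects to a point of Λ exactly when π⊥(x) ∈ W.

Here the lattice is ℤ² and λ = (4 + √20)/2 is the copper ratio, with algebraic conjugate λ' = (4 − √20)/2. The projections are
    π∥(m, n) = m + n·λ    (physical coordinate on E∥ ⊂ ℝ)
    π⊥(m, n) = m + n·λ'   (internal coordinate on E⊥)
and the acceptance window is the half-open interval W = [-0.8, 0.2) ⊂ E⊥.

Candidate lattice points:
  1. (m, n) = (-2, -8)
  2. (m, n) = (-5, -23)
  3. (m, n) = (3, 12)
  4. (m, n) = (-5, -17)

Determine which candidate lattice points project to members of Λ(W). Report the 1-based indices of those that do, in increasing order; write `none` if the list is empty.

1, 3

λ' = (4−√20)/2 ≈ -0.236068.
[1] lift (-2,-8): star map gives -0.111456; window check -0.8 ≤ -0.111456 < 0.2 is true → IN Λ
[2] lift (-5,-23): star map gives 0.429563; window check -0.8 ≤ 0.429563 < 0.2 is false → out
[3] lift (3,12): star map gives 0.167184; window check -0.8 ≤ 0.167184 < 0.2 is true → IN Λ
[4] lift (-5,-17): star map gives -0.986844; window check -0.8 ≤ -0.986844 < 0.2 is false → out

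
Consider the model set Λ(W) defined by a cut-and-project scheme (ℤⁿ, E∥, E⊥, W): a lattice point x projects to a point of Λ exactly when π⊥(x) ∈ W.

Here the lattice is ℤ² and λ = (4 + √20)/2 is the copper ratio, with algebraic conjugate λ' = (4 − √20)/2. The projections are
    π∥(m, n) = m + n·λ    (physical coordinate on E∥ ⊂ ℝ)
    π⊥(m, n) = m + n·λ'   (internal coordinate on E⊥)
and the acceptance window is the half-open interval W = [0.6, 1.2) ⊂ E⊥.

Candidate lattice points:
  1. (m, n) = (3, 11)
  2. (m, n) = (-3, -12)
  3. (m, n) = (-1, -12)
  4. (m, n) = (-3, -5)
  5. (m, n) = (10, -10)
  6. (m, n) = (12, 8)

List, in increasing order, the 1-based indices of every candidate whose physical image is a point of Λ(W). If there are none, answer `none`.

none

λ' = (4−√20)/2 ≈ -0.2361.
#1 (3,11): internal coord 3 + (11)·λ' = +0.4033; +0.4033 ∉ [0.6, 1.2) → out
#2 (-3,-12): internal coord -3 + (-12)·λ' = -0.1672; -0.1672 ∉ [0.6, 1.2) → out
#3 (-1,-12): internal coord -1 + (-12)·λ' = +1.8328; +1.8328 ∉ [0.6, 1.2) → out
#4 (-3,-5): internal coord -3 + (-5)·λ' = -1.8197; -1.8197 ∉ [0.6, 1.2) → out
#5 (10,-10): internal coord 10 + (-10)·λ' = +12.3607; +12.3607 ∉ [0.6, 1.2) → out
#6 (12,8): internal coord 12 + (8)·λ' = +10.1115; +10.1115 ∉ [0.6, 1.2) → out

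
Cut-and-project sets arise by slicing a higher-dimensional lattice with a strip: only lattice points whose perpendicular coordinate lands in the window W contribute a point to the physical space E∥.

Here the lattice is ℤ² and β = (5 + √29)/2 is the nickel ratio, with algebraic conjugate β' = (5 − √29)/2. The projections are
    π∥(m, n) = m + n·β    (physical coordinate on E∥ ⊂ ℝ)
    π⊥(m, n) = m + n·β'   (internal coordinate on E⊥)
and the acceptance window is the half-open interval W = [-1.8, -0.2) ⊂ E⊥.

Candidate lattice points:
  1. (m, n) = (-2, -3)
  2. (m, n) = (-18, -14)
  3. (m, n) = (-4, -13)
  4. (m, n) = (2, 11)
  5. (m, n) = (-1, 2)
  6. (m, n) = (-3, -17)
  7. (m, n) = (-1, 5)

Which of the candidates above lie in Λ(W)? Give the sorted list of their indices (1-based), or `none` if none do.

1, 3, 5

β' = (5−√29)/2 ≈ -0.192582.
[1] lift (-2,-3): star map gives -1.422253; window check -1.8 ≤ -1.422253 < -0.2 is true → IN Λ
[2] lift (-18,-14): star map gives -15.303846; window check -1.8 ≤ -15.303846 < -0.2 is false → out
[3] lift (-4,-13): star map gives -1.496429; window check -1.8 ≤ -1.496429 < -0.2 is true → IN Λ
[4] lift (2,11): star map gives -0.118406; window check -1.8 ≤ -0.118406 < -0.2 is false → out
[5] lift (-1,2): star map gives -1.385165; window check -1.8 ≤ -1.385165 < -0.2 is true → IN Λ
[6] lift (-3,-17): star map gives 0.273901; window check -1.8 ≤ 0.273901 < -0.2 is false → out
[7] lift (-1,5): star map gives -1.962912; window check -1.8 ≤ -1.962912 < -0.2 is false → out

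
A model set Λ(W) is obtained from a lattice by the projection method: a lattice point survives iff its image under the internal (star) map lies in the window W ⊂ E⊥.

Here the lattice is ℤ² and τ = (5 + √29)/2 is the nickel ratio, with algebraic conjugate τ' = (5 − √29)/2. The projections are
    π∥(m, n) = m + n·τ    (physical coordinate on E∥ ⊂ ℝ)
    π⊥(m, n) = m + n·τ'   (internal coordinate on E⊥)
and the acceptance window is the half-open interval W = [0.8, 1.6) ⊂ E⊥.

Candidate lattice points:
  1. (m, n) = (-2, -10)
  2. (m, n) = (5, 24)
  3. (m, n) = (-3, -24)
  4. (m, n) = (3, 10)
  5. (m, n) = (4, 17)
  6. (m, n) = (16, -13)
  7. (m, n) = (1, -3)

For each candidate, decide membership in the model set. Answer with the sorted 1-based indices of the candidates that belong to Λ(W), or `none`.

4, 7

Compute τ' = (5−√29)/2 = -0.19258, so π⊥(m,n) = m -0.19258·n.
[1] lift (-2,-10): star map gives -0.07418; window check 0.8 ≤ -0.07418 < 1.6 is false → out
[2] lift (5,24): star map gives 0.37802; window check 0.8 ≤ 0.37802 < 1.6 is false → out
[3] lift (-3,-24): star map gives 1.62198; window check 0.8 ≤ 1.62198 < 1.6 is false → out
[4] lift (3,10): star map gives 1.07418; window check 0.8 ≤ 1.07418 < 1.6 is true → IN Λ
[5] lift (4,17): star map gives 0.72610; window check 0.8 ≤ 0.72610 < 1.6 is false → out
[6] lift (16,-13): star map gives 18.50357; window check 0.8 ≤ 18.50357 < 1.6 is false → out
[7] lift (1,-3): star map gives 1.57775; window check 0.8 ≤ 1.57775 < 1.6 is true → IN Λ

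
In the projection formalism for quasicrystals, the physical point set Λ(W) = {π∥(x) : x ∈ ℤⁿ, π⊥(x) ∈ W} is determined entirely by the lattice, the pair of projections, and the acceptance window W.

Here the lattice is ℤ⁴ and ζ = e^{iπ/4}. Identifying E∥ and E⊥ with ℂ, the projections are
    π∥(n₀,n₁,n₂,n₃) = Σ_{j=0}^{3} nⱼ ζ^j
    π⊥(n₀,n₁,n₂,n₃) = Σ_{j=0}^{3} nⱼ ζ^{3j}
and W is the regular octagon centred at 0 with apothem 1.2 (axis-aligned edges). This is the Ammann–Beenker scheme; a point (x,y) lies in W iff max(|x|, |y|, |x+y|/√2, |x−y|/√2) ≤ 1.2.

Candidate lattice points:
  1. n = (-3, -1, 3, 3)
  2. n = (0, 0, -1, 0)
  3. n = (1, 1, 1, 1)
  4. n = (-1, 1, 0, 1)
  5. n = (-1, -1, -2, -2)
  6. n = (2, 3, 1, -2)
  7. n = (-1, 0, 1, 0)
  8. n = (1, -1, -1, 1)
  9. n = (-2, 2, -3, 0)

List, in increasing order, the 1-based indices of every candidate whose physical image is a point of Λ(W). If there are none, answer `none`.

With ζ = e^{iπ/4} the internal vectors are ζ^0,ζ^3,ζ^6,ζ^9.
#1 (-3, -1, 3, 3): internal (-0.1716, -1.5858); octagon support 1.5858 vs apothem 1.2 → ∉ W
#2 (0, 0, -1, 0): internal (0.0000, 1.0000); octagon support 1.0000 vs apothem 1.2 → ∈ W
#3 (1, 1, 1, 1): internal (1.0000, 0.4142); octagon support 1.0000 vs apothem 1.2 → ∈ W
#4 (-1, 1, 0, 1): internal (-1.0000, 1.4142); octagon support 1.7071 vs apothem 1.2 → ∉ W
#5 (-1, -1, -2, -2): internal (-1.7071, -0.1213); octagon support 1.7071 vs apothem 1.2 → ∉ W
#6 (2, 3, 1, -2): internal (-1.5355, -0.2929); octagon support 1.5355 vs apothem 1.2 → ∉ W
#7 (-1, 0, 1, 0): internal (-1.0000, -1.0000); octagon support 1.4142 vs apothem 1.2 → ∉ W
#8 (1, -1, -1, 1): internal (2.4142, 1.0000); octagon support 2.4142 vs apothem 1.2 → ∉ W
#9 (-2, 2, -3, 0): internal (-3.4142, 4.4142); octagon support 5.5355 vs apothem 1.2 → ∉ W

2, 3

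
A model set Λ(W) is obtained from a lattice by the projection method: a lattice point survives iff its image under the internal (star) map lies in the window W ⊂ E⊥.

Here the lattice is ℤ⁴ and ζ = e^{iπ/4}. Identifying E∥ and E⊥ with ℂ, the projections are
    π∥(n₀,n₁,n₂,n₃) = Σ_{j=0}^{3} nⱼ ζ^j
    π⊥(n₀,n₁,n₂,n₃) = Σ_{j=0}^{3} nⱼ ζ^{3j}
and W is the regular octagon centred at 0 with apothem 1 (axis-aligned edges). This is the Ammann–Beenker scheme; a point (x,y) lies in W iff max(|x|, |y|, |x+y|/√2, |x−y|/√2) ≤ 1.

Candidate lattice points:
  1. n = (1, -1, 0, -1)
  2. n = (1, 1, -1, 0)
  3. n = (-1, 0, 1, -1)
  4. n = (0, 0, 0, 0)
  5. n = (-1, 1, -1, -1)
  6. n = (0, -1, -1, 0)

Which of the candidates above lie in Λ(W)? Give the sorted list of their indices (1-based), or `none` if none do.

4, 6

Internal map: ζ^{3j} for j=0..3 gives (1,0), (−√2/2,√2/2), (0,−1), (√2/2,√2/2).
candidate 1: n = (1, -1, 0, -1) → π⊥ ≈ (+1.00000, -1.41421); max(|x|,|y|,|x±y|/√2) = 1.70711 > 1 ⇒ ∉ W
candidate 2: n = (1, 1, -1, 0) → π⊥ ≈ (+0.29289, +1.70711); max(|x|,|y|,|x±y|/√2) = 1.70711 > 1 ⇒ ∉ W
candidate 3: n = (-1, 0, 1, -1) → π⊥ ≈ (-1.70711, -1.70711); max(|x|,|y|,|x±y|/√2) = 2.41421 > 1 ⇒ ∉ W
candidate 4: n = (0, 0, 0, 0) → π⊥ ≈ (+0.00000, +0.00000); max(|x|,|y|,|x±y|/√2) = 0.00000 ≤ 1 ⇒ ∈ W
candidate 5: n = (-1, 1, -1, -1) → π⊥ ≈ (-2.41421, +1.00000); max(|x|,|y|,|x±y|/√2) = 2.41421 > 1 ⇒ ∉ W
candidate 6: n = (0, -1, -1, 0) → π⊥ ≈ (+0.70711, +0.29289); max(|x|,|y|,|x±y|/√2) = 0.70711 ≤ 1 ⇒ ∈ W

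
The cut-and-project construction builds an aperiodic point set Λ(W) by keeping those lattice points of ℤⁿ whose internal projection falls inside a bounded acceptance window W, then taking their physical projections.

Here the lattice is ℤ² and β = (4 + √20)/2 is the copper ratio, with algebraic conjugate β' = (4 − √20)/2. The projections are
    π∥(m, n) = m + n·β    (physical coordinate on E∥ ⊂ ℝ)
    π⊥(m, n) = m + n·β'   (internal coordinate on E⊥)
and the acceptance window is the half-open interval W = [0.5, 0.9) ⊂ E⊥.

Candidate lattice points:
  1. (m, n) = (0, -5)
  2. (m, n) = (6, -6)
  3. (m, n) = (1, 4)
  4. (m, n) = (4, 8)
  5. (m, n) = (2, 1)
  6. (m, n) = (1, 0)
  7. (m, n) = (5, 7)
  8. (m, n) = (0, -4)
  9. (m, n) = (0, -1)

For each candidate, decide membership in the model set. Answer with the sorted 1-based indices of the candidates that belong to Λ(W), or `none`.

β' = (4−√20)/2 ≈ -0.23607.
[1] lift (0,-5): star map gives 1.18034; window check 0.5 ≤ 1.18034 < 0.9 is false → out
[2] lift (6,-6): star map gives 7.41641; window check 0.5 ≤ 7.41641 < 0.9 is false → out
[3] lift (1,4): star map gives 0.05573; window check 0.5 ≤ 0.05573 < 0.9 is false → out
[4] lift (4,8): star map gives 2.11146; window check 0.5 ≤ 2.11146 < 0.9 is false → out
[5] lift (2,1): star map gives 1.76393; window check 0.5 ≤ 1.76393 < 0.9 is false → out
[6] lift (1,0): star map gives 1.00000; window check 0.5 ≤ 1.00000 < 0.9 is false → out
[7] lift (5,7): star map gives 3.34752; window check 0.5 ≤ 3.34752 < 0.9 is false → out
[8] lift (0,-4): star map gives 0.94427; window check 0.5 ≤ 0.94427 < 0.9 is false → out
[9] lift (0,-1): star map gives 0.23607; window check 0.5 ≤ 0.23607 < 0.9 is false → out

none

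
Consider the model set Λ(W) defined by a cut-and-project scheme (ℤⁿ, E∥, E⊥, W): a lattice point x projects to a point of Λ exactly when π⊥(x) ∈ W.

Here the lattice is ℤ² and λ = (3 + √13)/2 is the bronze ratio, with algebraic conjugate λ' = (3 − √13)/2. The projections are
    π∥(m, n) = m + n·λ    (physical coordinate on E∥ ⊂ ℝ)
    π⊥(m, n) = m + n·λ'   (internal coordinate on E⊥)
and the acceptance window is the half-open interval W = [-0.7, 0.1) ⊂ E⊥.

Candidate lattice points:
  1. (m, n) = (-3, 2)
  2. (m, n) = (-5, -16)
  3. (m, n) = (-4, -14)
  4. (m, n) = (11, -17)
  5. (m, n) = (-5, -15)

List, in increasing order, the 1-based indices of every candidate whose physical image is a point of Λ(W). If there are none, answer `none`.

λ' = (3−√13)/2 ≈ -0.3028.
candidate 1: (m,n)=(-3,2) → π∥ = -3+2·λ ≈ 3.6056, π⊥ = -3+2·λ' ≈ -3.6056 ∉ [-0.7, 0.1) ⇒ out
candidate 2: (m,n)=(-5,-16) → π∥ = -5-16·λ ≈ -57.8444, π⊥ = -5-16·λ' ≈ -0.1556 ∈ [-0.7, 0.1) ⇒ IN Λ
candidate 3: (m,n)=(-4,-14) → π∥ = -4-14·λ ≈ -50.2389, π⊥ = -4-14·λ' ≈ 0.2389 ∉ [-0.7, 0.1) ⇒ out
candidate 4: (m,n)=(11,-17) → π∥ = 11-17·λ ≈ -45.1472, π⊥ = 11-17·λ' ≈ 16.1472 ∉ [-0.7, 0.1) ⇒ out
candidate 5: (m,n)=(-5,-15) → π∥ = -5-15·λ ≈ -54.5416, π⊥ = -5-15·λ' ≈ -0.4584 ∈ [-0.7, 0.1) ⇒ IN Λ

2, 5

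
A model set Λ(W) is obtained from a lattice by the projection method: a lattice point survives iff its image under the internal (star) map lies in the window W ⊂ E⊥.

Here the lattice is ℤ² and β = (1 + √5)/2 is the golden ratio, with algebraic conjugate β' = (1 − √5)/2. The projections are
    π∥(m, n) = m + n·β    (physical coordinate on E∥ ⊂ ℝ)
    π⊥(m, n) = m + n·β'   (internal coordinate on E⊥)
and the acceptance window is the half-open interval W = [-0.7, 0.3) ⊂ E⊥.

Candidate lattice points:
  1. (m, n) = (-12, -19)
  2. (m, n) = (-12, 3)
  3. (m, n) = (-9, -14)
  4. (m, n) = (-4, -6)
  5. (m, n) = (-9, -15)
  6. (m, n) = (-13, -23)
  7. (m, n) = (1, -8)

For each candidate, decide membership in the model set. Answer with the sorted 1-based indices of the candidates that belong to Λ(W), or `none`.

Compute β' = (1−√5)/2 = -0.6180, so π⊥(m,n) = m -0.6180·n.
[1] lift (-12,-19): star map gives -0.2574; window check -0.7 ≤ -0.2574 < 0.3 is true → IN Λ
[2] lift (-12,3): star map gives -13.8541; window check -0.7 ≤ -13.8541 < 0.3 is false → out
[3] lift (-9,-14): star map gives -0.3475; window check -0.7 ≤ -0.3475 < 0.3 is true → IN Λ
[4] lift (-4,-6): star map gives -0.2918; window check -0.7 ≤ -0.2918 < 0.3 is true → IN Λ
[5] lift (-9,-15): star map gives 0.2705; window check -0.7 ≤ 0.2705 < 0.3 is true → IN Λ
[6] lift (-13,-23): star map gives 1.2148; window check -0.7 ≤ 1.2148 < 0.3 is false → out
[7] lift (1,-8): star map gives 5.9443; window check -0.7 ≤ 5.9443 < 0.3 is false → out

1, 3, 4, 5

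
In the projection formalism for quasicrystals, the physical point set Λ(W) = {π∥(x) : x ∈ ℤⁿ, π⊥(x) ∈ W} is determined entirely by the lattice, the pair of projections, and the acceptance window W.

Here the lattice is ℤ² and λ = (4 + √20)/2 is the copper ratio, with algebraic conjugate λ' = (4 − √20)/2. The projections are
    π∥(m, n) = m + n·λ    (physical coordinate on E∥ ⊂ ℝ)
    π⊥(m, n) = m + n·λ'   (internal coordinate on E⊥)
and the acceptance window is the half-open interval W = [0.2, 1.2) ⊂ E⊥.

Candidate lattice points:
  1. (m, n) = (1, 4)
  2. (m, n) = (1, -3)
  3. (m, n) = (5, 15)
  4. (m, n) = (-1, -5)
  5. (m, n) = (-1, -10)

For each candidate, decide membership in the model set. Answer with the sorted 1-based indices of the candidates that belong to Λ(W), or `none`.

none

Compute λ' = (4−√20)/2 = -0.23607, so π⊥(m,n) = m -0.23607·n.
candidate 1: (m,n)=(1,4) → π∥ = 1+4·λ ≈ 17.94427, π⊥ = 1+4·λ' ≈ 0.05573 ∉ [0.2, 1.2) ⇒ out
candidate 2: (m,n)=(1,-3) → π∥ = 1-3·λ ≈ -11.70820, π⊥ = 1-3·λ' ≈ 1.70820 ∉ [0.2, 1.2) ⇒ out
candidate 3: (m,n)=(5,15) → π∥ = 5+15·λ ≈ 68.54102, π⊥ = 5+15·λ' ≈ 1.45898 ∉ [0.2, 1.2) ⇒ out
candidate 4: (m,n)=(-1,-5) → π∥ = -1-5·λ ≈ -22.18034, π⊥ = -1-5·λ' ≈ 0.18034 ∉ [0.2, 1.2) ⇒ out
candidate 5: (m,n)=(-1,-10) → π∥ = -1-10·λ ≈ -43.36068, π⊥ = -1-10·λ' ≈ 1.36068 ∉ [0.2, 1.2) ⇒ out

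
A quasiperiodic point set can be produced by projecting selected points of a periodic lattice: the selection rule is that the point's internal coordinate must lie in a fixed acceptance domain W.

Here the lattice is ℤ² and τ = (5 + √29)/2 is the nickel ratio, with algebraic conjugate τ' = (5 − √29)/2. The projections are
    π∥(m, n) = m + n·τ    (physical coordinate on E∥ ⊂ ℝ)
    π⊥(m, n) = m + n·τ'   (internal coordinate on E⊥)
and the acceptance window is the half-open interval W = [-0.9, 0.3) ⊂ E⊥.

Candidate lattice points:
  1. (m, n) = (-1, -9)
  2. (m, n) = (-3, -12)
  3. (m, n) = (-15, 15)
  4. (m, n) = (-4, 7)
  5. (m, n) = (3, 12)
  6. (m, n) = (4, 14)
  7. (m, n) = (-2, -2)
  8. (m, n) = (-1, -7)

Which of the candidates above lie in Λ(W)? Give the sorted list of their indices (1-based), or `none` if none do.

2

Compute τ' = (5−√29)/2 = -0.19258, so π⊥(m,n) = m -0.19258·n.
candidate 1: (m,n)=(-1,-9) → π∥ = -1-9·τ ≈ -47.73324, π⊥ = -1-9·τ' ≈ 0.73324 ∉ [-0.9, 0.3) ⇒ out
candidate 2: (m,n)=(-3,-12) → π∥ = -3-12·τ ≈ -65.31099, π⊥ = -3-12·τ' ≈ -0.68901 ∈ [-0.9, 0.3) ⇒ IN Λ
candidate 3: (m,n)=(-15,15) → π∥ = -15+15·τ ≈ 62.88874, π⊥ = -15+15·τ' ≈ -17.88874 ∉ [-0.9, 0.3) ⇒ out
candidate 4: (m,n)=(-4,7) → π∥ = -4+7·τ ≈ 32.34808, π⊥ = -4+7·τ' ≈ -5.34808 ∉ [-0.9, 0.3) ⇒ out
candidate 5: (m,n)=(3,12) → π∥ = 3+12·τ ≈ 65.31099, π⊥ = 3+12·τ' ≈ 0.68901 ∉ [-0.9, 0.3) ⇒ out
candidate 6: (m,n)=(4,14) → π∥ = 4+14·τ ≈ 76.69615, π⊥ = 4+14·τ' ≈ 1.30385 ∉ [-0.9, 0.3) ⇒ out
candidate 7: (m,n)=(-2,-2) → π∥ = -2-2·τ ≈ -12.38516, π⊥ = -2-2·τ' ≈ -1.61484 ∉ [-0.9, 0.3) ⇒ out
candidate 8: (m,n)=(-1,-7) → π∥ = -1-7·τ ≈ -37.34808, π⊥ = -1-7·τ' ≈ 0.34808 ∉ [-0.9, 0.3) ⇒ out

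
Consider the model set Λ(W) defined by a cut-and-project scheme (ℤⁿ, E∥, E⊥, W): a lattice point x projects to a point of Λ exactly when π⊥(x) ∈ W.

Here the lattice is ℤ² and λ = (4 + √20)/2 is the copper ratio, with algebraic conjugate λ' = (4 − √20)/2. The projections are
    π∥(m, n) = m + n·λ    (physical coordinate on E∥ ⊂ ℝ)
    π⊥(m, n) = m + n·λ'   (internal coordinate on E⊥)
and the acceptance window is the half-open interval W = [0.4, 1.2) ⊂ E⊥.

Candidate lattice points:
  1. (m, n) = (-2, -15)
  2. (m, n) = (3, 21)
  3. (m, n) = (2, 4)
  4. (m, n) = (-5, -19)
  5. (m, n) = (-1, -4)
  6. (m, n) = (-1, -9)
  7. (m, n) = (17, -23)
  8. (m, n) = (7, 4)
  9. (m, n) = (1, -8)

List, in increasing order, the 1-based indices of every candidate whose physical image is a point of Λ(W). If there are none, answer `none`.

3, 6

λ' = (4−√20)/2 ≈ -0.2361.
[1] lift (-2,-15): star map gives 1.5410; window check 0.4 ≤ 1.5410 < 1.2 is false → out
[2] lift (3,21): star map gives -1.9574; window check 0.4 ≤ -1.9574 < 1.2 is false → out
[3] lift (2,4): star map gives 1.0557; window check 0.4 ≤ 1.0557 < 1.2 is true → IN Λ
[4] lift (-5,-19): star map gives -0.5147; window check 0.4 ≤ -0.5147 < 1.2 is false → out
[5] lift (-1,-4): star map gives -0.0557; window check 0.4 ≤ -0.0557 < 1.2 is false → out
[6] lift (-1,-9): star map gives 1.1246; window check 0.4 ≤ 1.1246 < 1.2 is true → IN Λ
[7] lift (17,-23): star map gives 22.4296; window check 0.4 ≤ 22.4296 < 1.2 is false → out
[8] lift (7,4): star map gives 6.0557; window check 0.4 ≤ 6.0557 < 1.2 is false → out
[9] lift (1,-8): star map gives 2.8885; window check 0.4 ≤ 2.8885 < 1.2 is false → out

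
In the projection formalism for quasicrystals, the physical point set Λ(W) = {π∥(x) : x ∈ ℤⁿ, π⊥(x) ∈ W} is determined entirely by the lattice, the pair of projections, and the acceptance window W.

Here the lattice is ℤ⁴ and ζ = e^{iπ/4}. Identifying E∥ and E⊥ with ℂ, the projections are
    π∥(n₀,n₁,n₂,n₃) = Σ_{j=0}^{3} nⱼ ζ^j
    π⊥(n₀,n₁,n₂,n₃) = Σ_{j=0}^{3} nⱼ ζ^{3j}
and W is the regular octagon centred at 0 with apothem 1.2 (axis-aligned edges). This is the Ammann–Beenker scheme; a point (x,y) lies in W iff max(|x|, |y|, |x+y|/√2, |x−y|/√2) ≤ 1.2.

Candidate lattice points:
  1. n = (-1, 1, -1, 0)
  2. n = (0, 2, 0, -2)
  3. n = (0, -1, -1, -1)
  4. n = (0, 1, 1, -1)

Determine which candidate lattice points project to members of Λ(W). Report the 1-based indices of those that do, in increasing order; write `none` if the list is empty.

3

Internal map: ζ^{3j} for j=0..3 gives (1,0), (−√2/2,√2/2), (0,−1), (√2/2,√2/2).
#1 (-1, 1, -1, 0): internal (-1.7071, 1.7071); octagon support 2.4142 vs apothem 1.2 → ∉ W
#2 (0, 2, 0, -2): internal (-2.8284, 0.0000); octagon support 2.8284 vs apothem 1.2 → ∉ W
#3 (0, -1, -1, -1): internal (0.0000, -0.4142); octagon support 0.4142 vs apothem 1.2 → ∈ W
#4 (0, 1, 1, -1): internal (-1.4142, -1.0000); octagon support 1.7071 vs apothem 1.2 → ∉ W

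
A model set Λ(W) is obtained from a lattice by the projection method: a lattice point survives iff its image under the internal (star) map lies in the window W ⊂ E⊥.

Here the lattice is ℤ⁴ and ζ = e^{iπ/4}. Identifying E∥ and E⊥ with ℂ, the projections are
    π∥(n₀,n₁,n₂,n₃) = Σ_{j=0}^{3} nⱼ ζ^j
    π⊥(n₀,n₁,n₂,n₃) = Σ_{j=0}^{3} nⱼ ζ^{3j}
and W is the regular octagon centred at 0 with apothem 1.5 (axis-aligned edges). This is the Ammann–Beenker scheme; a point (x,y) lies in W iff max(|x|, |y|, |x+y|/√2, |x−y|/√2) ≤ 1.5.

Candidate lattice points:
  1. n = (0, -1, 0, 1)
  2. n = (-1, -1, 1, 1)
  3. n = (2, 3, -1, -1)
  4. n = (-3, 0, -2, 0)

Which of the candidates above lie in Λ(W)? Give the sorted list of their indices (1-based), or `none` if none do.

1, 2

With ζ = e^{iπ/4} the internal vectors are ζ^0,ζ^3,ζ^6,ζ^9.
candidate 1: n = (0, -1, 0, 1) → π⊥ ≈ (+1.41421, +0.00000); max(|x|,|y|,|x±y|/√2) = 1.41421 ≤ 1.5 ⇒ ∈ W
candidate 2: n = (-1, -1, 1, 1) → π⊥ ≈ (+0.41421, -1.00000); max(|x|,|y|,|x±y|/√2) = 1.00000 ≤ 1.5 ⇒ ∈ W
candidate 3: n = (2, 3, -1, -1) → π⊥ ≈ (-0.82843, +2.41421); max(|x|,|y|,|x±y|/√2) = 2.41421 > 1.5 ⇒ ∉ W
candidate 4: n = (-3, 0, -2, 0) → π⊥ ≈ (-3.00000, +2.00000); max(|x|,|y|,|x±y|/√2) = 3.53553 > 1.5 ⇒ ∉ W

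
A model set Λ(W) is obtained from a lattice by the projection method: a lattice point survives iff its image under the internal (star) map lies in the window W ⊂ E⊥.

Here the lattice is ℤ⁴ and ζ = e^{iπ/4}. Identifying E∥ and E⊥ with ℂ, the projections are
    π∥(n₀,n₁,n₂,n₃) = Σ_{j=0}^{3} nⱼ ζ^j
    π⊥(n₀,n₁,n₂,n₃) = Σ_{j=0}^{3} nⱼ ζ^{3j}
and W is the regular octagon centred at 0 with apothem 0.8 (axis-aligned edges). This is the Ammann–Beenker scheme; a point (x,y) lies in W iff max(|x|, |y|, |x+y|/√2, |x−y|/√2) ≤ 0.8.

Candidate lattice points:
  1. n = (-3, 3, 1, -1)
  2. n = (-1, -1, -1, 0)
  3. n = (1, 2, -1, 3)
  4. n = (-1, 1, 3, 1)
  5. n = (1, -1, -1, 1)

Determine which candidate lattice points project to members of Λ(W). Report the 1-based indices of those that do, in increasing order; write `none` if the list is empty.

With ζ = e^{iπ/4} the internal vectors are ζ^0,ζ^3,ζ^6,ζ^9.
candidate 1: n = (-3, 3, 1, -1) → π⊥ ≈ (-5.82843, +0.41421); max(|x|,|y|,|x±y|/√2) = 5.82843 > 0.8 ⇒ ∉ W
candidate 2: n = (-1, -1, -1, 0) → π⊥ ≈ (-0.29289, +0.29289); max(|x|,|y|,|x±y|/√2) = 0.41421 ≤ 0.8 ⇒ ∈ W
candidate 3: n = (1, 2, -1, 3) → π⊥ ≈ (+1.70711, +4.53553); max(|x|,|y|,|x±y|/√2) = 4.53553 > 0.8 ⇒ ∉ W
candidate 4: n = (-1, 1, 3, 1) → π⊥ ≈ (-1.00000, -1.58579); max(|x|,|y|,|x±y|/√2) = 1.82843 > 0.8 ⇒ ∉ W
candidate 5: n = (1, -1, -1, 1) → π⊥ ≈ (+2.41421, +1.00000); max(|x|,|y|,|x±y|/√2) = 2.41421 > 0.8 ⇒ ∉ W

2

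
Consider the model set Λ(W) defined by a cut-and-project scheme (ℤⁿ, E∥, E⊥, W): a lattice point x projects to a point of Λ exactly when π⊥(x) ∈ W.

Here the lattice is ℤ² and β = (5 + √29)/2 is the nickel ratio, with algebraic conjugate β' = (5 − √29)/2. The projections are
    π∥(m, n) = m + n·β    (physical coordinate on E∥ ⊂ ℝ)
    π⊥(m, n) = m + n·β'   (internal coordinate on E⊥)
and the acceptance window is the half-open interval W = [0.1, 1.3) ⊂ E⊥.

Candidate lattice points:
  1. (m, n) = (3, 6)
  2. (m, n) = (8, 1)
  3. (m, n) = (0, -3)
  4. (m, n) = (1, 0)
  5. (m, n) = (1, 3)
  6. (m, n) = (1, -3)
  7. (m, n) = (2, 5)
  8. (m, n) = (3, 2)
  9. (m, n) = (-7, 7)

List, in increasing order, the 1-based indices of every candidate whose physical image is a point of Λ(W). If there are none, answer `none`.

3, 4, 5, 7

Numerically β ≈ 5.19258 and β' = −1/β ≈ -0.19258.
[1] lift (3,6): star map gives 1.84451; window check 0.1 ≤ 1.84451 < 1.3 is false → out
[2] lift (8,1): star map gives 7.80742; window check 0.1 ≤ 7.80742 < 1.3 is false → out
[3] lift (0,-3): star map gives 0.57775; window check 0.1 ≤ 0.57775 < 1.3 is true → IN Λ
[4] lift (1,0): star map gives 1.00000; window check 0.1 ≤ 1.00000 < 1.3 is true → IN Λ
[5] lift (1,3): star map gives 0.42225; window check 0.1 ≤ 0.42225 < 1.3 is true → IN Λ
[6] lift (1,-3): star map gives 1.57775; window check 0.1 ≤ 1.57775 < 1.3 is false → out
[7] lift (2,5): star map gives 1.03709; window check 0.1 ≤ 1.03709 < 1.3 is true → IN Λ
[8] lift (3,2): star map gives 2.61484; window check 0.1 ≤ 2.61484 < 1.3 is false → out
[9] lift (-7,7): star map gives -8.34808; window check 0.1 ≤ -8.34808 < 1.3 is false → out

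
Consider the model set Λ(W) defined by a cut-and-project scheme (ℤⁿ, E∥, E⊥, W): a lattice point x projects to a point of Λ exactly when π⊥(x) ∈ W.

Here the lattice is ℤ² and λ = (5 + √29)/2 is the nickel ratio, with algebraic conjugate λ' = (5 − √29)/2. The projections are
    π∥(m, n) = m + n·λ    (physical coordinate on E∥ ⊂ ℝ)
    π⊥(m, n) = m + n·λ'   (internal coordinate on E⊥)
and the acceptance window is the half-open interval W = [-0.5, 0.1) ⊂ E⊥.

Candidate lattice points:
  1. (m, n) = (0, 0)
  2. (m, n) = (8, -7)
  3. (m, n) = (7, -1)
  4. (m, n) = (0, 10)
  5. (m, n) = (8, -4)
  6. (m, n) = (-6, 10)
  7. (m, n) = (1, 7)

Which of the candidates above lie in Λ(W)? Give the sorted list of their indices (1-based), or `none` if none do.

Compute λ' = (5−√29)/2 = -0.192582, so π⊥(m,n) = m -0.192582·n.
candidate 1: (m,n)=(0,0) → π∥ = 0+0·λ ≈ 0.000000, π⊥ = 0+0·λ' ≈ 0.000000 ∈ [-0.5, 0.1) ⇒ IN Λ
candidate 2: (m,n)=(8,-7) → π∥ = 8-7·λ ≈ -28.348077, π⊥ = 8-7·λ' ≈ 9.348077 ∉ [-0.5, 0.1) ⇒ out
candidate 3: (m,n)=(7,-1) → π∥ = 7-1·λ ≈ 1.807418, π⊥ = 7-1·λ' ≈ 7.192582 ∉ [-0.5, 0.1) ⇒ out
candidate 4: (m,n)=(0,10) → π∥ = 0+10·λ ≈ 51.925824, π⊥ = 0+10·λ' ≈ -1.925824 ∉ [-0.5, 0.1) ⇒ out
candidate 5: (m,n)=(8,-4) → π∥ = 8-4·λ ≈ -12.770330, π⊥ = 8-4·λ' ≈ 8.770330 ∉ [-0.5, 0.1) ⇒ out
candidate 6: (m,n)=(-6,10) → π∥ = -6+10·λ ≈ 45.925824, π⊥ = -6+10·λ' ≈ -7.925824 ∉ [-0.5, 0.1) ⇒ out
candidate 7: (m,n)=(1,7) → π∥ = 1+7·λ ≈ 37.348077, π⊥ = 1+7·λ' ≈ -0.348077 ∈ [-0.5, 0.1) ⇒ IN Λ

1, 7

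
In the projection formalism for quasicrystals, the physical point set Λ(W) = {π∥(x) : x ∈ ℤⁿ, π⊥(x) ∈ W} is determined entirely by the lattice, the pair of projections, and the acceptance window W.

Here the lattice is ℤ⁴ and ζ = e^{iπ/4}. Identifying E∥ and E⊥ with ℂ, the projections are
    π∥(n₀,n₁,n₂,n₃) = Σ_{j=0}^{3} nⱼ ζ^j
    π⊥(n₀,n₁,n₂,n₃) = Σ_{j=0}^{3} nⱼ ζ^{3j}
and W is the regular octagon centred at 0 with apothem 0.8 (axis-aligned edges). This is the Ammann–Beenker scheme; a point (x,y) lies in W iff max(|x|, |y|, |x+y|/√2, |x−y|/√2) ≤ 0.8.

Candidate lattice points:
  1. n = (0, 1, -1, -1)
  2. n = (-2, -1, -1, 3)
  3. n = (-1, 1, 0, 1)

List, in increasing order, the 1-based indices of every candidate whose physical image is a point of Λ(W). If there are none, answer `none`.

With ζ = e^{iπ/4} the internal vectors are ζ^0,ζ^3,ζ^6,ζ^9.
candidate 1: n = (0, 1, -1, -1) → π⊥ ≈ (-1.41421, +1.00000); max(|x|,|y|,|x±y|/√2) = 1.70711 > 0.8 ⇒ ∉ W
candidate 2: n = (-2, -1, -1, 3) → π⊥ ≈ (+0.82843, +2.41421); max(|x|,|y|,|x±y|/√2) = 2.41421 > 0.8 ⇒ ∉ W
candidate 3: n = (-1, 1, 0, 1) → π⊥ ≈ (-1.00000, +1.41421); max(|x|,|y|,|x±y|/√2) = 1.70711 > 0.8 ⇒ ∉ W

none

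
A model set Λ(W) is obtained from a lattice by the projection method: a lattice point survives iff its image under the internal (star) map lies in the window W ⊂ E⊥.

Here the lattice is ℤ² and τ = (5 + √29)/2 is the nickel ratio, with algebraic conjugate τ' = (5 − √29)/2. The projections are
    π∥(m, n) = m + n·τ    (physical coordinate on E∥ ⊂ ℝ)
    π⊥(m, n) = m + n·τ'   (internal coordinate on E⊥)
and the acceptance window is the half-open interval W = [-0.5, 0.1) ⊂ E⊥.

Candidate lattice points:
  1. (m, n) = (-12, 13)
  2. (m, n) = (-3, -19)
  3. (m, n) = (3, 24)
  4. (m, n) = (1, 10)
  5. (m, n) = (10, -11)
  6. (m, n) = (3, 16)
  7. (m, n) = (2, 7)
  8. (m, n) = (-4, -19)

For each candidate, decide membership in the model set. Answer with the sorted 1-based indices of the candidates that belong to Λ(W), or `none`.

6, 8

τ' = (5−√29)/2 ≈ -0.1926.
#1 (-12,13): internal coord -12 + (13)·τ' = -14.5036; -14.5036 ∉ [-0.5, 0.1) → out
#2 (-3,-19): internal coord -3 + (-19)·τ' = +0.6591; +0.6591 ∉ [-0.5, 0.1) → out
#3 (3,24): internal coord 3 + (24)·τ' = -1.6220; -1.6220 ∉ [-0.5, 0.1) → out
#4 (1,10): internal coord 1 + (10)·τ' = -0.9258; -0.9258 ∉ [-0.5, 0.1) → out
#5 (10,-11): internal coord 10 + (-11)·τ' = +12.1184; +12.1184 ∉ [-0.5, 0.1) → out
#6 (3,16): internal coord 3 + (16)·τ' = -0.0813; -0.0813 ∈ [-0.5, 0.1) → IN Λ
#7 (2,7): internal coord 2 + (7)·τ' = +0.6519; +0.6519 ∉ [-0.5, 0.1) → out
#8 (-4,-19): internal coord -4 + (-19)·τ' = -0.3409; -0.3409 ∈ [-0.5, 0.1) → IN Λ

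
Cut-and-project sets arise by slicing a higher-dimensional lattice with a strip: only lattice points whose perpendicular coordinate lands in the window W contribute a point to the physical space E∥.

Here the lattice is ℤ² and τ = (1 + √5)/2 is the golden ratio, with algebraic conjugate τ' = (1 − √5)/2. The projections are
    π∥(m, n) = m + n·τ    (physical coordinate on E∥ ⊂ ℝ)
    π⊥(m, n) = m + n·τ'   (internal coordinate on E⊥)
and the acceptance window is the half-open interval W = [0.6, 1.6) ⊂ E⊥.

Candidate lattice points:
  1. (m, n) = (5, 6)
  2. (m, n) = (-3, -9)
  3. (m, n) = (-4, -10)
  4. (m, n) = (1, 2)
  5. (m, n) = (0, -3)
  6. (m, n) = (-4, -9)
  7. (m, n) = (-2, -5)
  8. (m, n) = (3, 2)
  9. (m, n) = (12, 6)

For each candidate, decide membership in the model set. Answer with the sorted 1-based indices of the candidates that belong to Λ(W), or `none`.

Numerically τ ≈ 1.6180 and τ' = −1/τ ≈ -0.6180.
#1 (5,6): internal coord 5 + (6)·τ' = +1.2918; +1.2918 ∈ [0.6, 1.6) → IN Λ
#2 (-3,-9): internal coord -3 + (-9)·τ' = +2.5623; +2.5623 ∉ [0.6, 1.6) → out
#3 (-4,-10): internal coord -4 + (-10)·τ' = +2.1803; +2.1803 ∉ [0.6, 1.6) → out
#4 (1,2): internal coord 1 + (2)·τ' = -0.2361; -0.2361 ∉ [0.6, 1.6) → out
#5 (0,-3): internal coord 0 + (-3)·τ' = +1.8541; +1.8541 ∉ [0.6, 1.6) → out
#6 (-4,-9): internal coord -4 + (-9)·τ' = +1.5623; +1.5623 ∈ [0.6, 1.6) → IN Λ
#7 (-2,-5): internal coord -2 + (-5)·τ' = +1.0902; +1.0902 ∈ [0.6, 1.6) → IN Λ
#8 (3,2): internal coord 3 + (2)·τ' = +1.7639; +1.7639 ∉ [0.6, 1.6) → out
#9 (12,6): internal coord 12 + (6)·τ' = +8.2918; +8.2918 ∉ [0.6, 1.6) → out

1, 6, 7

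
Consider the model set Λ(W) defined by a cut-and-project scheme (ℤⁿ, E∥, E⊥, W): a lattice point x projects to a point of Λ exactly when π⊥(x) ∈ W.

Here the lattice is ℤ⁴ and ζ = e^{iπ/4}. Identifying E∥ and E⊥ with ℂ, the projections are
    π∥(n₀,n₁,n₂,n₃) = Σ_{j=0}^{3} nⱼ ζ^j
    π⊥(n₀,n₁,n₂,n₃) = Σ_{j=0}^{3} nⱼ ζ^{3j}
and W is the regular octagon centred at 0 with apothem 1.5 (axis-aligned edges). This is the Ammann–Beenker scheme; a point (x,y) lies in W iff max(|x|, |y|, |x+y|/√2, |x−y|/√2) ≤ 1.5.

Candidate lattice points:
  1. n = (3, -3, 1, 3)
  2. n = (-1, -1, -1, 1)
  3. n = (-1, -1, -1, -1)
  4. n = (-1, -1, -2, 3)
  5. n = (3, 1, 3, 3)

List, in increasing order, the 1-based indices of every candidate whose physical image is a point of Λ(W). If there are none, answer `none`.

2, 3

Internal map: ζ^{3j} for j=0..3 gives (1,0), (−√2/2,√2/2), (0,−1), (√2/2,√2/2).
#1 (3, -3, 1, 3): internal (7.24264, -1.00000); octagon support 7.24264 vs apothem 1.5 → ∉ W
#2 (-1, -1, -1, 1): internal (0.41421, 1.00000); octagon support 1.00000 vs apothem 1.5 → ∈ W
#3 (-1, -1, -1, -1): internal (-1.00000, -0.41421); octagon support 1.00000 vs apothem 1.5 → ∈ W
#4 (-1, -1, -2, 3): internal (1.82843, 3.41421); octagon support 3.70711 vs apothem 1.5 → ∉ W
#5 (3, 1, 3, 3): internal (4.41421, -0.17157); octagon support 4.41421 vs apothem 1.5 → ∉ W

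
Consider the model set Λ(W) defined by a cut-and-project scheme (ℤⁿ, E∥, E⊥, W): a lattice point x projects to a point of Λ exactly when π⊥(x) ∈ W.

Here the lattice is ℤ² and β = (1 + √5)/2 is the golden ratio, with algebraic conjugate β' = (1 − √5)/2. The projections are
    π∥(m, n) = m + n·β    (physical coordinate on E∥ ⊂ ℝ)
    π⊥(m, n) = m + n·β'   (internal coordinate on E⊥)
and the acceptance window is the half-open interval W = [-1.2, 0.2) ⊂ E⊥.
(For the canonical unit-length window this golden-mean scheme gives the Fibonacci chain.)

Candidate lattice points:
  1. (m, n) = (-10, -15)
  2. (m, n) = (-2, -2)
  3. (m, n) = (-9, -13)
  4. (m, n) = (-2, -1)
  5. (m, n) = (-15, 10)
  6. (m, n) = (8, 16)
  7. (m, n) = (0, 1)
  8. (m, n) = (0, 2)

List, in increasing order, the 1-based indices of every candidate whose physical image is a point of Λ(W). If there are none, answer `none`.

Numerically β ≈ 1.6180 and β' = −1/β ≈ -0.6180.
candidate 1: (m,n)=(-10,-15) → π∥ = -10-15·β ≈ -34.2705, π⊥ = -10-15·β' ≈ -0.7295 ∈ [-1.2, 0.2) ⇒ IN Λ
candidate 2: (m,n)=(-2,-2) → π∥ = -2-2·β ≈ -5.2361, π⊥ = -2-2·β' ≈ -0.7639 ∈ [-1.2, 0.2) ⇒ IN Λ
candidate 3: (m,n)=(-9,-13) → π∥ = -9-13·β ≈ -30.0344, π⊥ = -9-13·β' ≈ -0.9656 ∈ [-1.2, 0.2) ⇒ IN Λ
candidate 4: (m,n)=(-2,-1) → π∥ = -2-1·β ≈ -3.6180, π⊥ = -2-1·β' ≈ -1.3820 ∉ [-1.2, 0.2) ⇒ out
candidate 5: (m,n)=(-15,10) → π∥ = -15+10·β ≈ 1.1803, π⊥ = -15+10·β' ≈ -21.1803 ∉ [-1.2, 0.2) ⇒ out
candidate 6: (m,n)=(8,16) → π∥ = 8+16·β ≈ 33.8885, π⊥ = 8+16·β' ≈ -1.8885 ∉ [-1.2, 0.2) ⇒ out
candidate 7: (m,n)=(0,1) → π∥ = 0+1·β ≈ 1.6180, π⊥ = 0+1·β' ≈ -0.6180 ∈ [-1.2, 0.2) ⇒ IN Λ
candidate 8: (m,n)=(0,2) → π∥ = 0+2·β ≈ 3.2361, π⊥ = 0+2·β' ≈ -1.2361 ∉ [-1.2, 0.2) ⇒ out

1, 2, 3, 7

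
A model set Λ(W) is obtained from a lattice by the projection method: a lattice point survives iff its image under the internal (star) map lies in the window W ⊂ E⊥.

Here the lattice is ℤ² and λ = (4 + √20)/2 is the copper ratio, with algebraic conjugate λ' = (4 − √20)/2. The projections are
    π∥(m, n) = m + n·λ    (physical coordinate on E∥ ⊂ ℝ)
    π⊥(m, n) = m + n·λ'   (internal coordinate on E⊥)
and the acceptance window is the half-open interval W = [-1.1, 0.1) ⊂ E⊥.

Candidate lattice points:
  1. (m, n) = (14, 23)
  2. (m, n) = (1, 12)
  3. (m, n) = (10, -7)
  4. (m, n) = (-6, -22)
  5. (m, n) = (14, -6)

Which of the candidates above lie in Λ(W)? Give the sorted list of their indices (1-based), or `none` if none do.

λ' = (4−√20)/2 ≈ -0.23607.
#1 (14,23): internal coord 14 + (23)·λ' = +8.57044; +8.57044 ∉ [-1.1, 0.1) → out
#2 (1,12): internal coord 1 + (12)·λ' = -1.83282; -1.83282 ∉ [-1.1, 0.1) → out
#3 (10,-7): internal coord 10 + (-7)·λ' = +11.65248; +11.65248 ∉ [-1.1, 0.1) → out
#4 (-6,-22): internal coord -6 + (-22)·λ' = -0.80650; -0.80650 ∈ [-1.1, 0.1) → IN Λ
#5 (14,-6): internal coord 14 + (-6)·λ' = +15.41641; +15.41641 ∉ [-1.1, 0.1) → out

4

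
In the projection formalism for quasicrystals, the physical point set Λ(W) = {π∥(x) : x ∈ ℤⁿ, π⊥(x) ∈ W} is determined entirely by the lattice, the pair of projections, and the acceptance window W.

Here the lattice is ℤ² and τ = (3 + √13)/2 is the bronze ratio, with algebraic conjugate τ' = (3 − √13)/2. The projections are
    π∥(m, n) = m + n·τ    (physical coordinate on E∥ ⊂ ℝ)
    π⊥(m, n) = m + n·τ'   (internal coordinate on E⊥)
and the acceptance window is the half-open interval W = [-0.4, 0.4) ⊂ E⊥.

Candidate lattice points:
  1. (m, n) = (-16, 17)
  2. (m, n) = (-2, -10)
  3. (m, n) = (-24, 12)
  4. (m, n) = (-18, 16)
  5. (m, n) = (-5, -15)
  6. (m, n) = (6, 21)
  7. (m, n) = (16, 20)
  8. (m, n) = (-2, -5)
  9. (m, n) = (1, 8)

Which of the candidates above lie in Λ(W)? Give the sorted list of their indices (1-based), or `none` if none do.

6

Compute τ' = (3−√13)/2 = -0.3028, so π⊥(m,n) = m -0.3028·n.
[1] lift (-16,17): star map gives -21.1472; window check -0.4 ≤ -21.1472 < 0.4 is false → out
[2] lift (-2,-10): star map gives 1.0278; window check -0.4 ≤ 1.0278 < 0.4 is false → out
[3] lift (-24,12): star map gives -27.6333; window check -0.4 ≤ -27.6333 < 0.4 is false → out
[4] lift (-18,16): star map gives -22.8444; window check -0.4 ≤ -22.8444 < 0.4 is false → out
[5] lift (-5,-15): star map gives -0.4584; window check -0.4 ≤ -0.4584 < 0.4 is false → out
[6] lift (6,21): star map gives -0.3583; window check -0.4 ≤ -0.3583 < 0.4 is true → IN Λ
[7] lift (16,20): star map gives 9.9445; window check -0.4 ≤ 9.9445 < 0.4 is false → out
[8] lift (-2,-5): star map gives -0.4861; window check -0.4 ≤ -0.4861 < 0.4 is false → out
[9] lift (1,8): star map gives -1.4222; window check -0.4 ≤ -1.4222 < 0.4 is false → out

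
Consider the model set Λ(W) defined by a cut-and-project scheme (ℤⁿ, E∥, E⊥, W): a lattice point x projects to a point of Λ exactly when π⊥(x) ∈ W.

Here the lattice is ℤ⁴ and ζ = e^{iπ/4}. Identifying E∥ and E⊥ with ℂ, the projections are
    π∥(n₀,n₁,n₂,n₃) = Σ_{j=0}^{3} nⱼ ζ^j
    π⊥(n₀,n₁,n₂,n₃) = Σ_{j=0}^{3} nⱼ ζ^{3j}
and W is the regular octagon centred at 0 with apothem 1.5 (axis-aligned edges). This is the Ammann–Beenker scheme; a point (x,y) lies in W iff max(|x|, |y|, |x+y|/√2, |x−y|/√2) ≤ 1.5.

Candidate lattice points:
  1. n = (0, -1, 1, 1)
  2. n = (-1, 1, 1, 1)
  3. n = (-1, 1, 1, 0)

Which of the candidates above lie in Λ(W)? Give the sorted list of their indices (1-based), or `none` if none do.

2

With ζ = e^{iπ/4} the internal vectors are ζ^0,ζ^3,ζ^6,ζ^9.
#1 (0, -1, 1, 1): internal (1.414214, -1.000000); octagon support 1.707107 vs apothem 1.5 → ∉ W
#2 (-1, 1, 1, 1): internal (-1.000000, 0.414214); octagon support 1.000000 vs apothem 1.5 → ∈ W
#3 (-1, 1, 1, 0): internal (-1.707107, -0.292893); octagon support 1.707107 vs apothem 1.5 → ∉ W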